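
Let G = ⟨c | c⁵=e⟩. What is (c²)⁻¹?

The order of (c²) is 5 (smallest k with (c²)ᵏ = e), so (c²)⁻¹ = (c²)⁴ = c³.
Check: (c²) · (c³) → (c²) · c³ = e, giving e as required.

Answer: c³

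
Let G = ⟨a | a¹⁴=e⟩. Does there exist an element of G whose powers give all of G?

|G| = 14. The element a has order 14 (its powers give 14 distinct elements), so ⟨a⟩ = G and G is cyclic.

Answer: Yes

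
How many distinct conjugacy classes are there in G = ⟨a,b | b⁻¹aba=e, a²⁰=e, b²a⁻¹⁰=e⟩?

The conjugacy classes (representative and size) are:
  [e] (size 1), [a] (size 2), [a²] (size 2), [a³] (size 2), [a⁴] (size 2), [a⁵] (size 2), [a¹⁴] (size 2), [a⁷] (size 2), [a⁸] (size 2), [a¹¹] (size 2), [a¹⁰] (size 1), [a²b⁻¹] (size 10), [a⁹b] (size 10).
Class equation: 1 + 2 + 2 + 2 + 2 + 2 + 2 + 2 + 2 + 2 + 1 + 10 + 10 = 40 = |G|. So G has 13 conjugacy classes.

Answer: 13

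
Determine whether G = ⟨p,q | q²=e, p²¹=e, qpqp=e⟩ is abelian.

p·q = pq but q·p = p²⁰q, so p·q ≠ q·p and G is not abelian.

Answer: No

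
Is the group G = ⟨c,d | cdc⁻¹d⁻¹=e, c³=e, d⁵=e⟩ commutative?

Each pair of generators commutes: c·d = cd = d·c. Since the generators pairwise commute, every element of G commutes with every other, so G is abelian.

Answer: Yes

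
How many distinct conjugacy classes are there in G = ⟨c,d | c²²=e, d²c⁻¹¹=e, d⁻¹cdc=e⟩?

The conjugacy classes (representative and size) are:
  [e] (size 1), [c²¹] (size 2), [c²] (size 2), [c³] (size 2), [c¹⁸] (size 2), [c¹⁷] (size 2), [c⁶] (size 2), [c⁷] (size 2), [c⁸] (size 2), [c¹³] (size 2), [c¹²] (size 2), [c¹¹] (size 1), [c¹⁰d] (size 11), [c⁷d] (size 11).
Class equation: 1 + 2 + 2 + 2 + 2 + 2 + 2 + 2 + 2 + 2 + 2 + 1 + 11 + 11 = 44 = |G|. So G has 14 conjugacy classes.

Answer: 14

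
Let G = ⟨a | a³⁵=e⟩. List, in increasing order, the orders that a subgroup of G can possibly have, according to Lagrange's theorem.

|G| = 35 = 5 · 7. By Lagrange's theorem the order of any subgroup divides 35; the divisors of 35 are 1, 5, 7, 35.

Answer: 1, 5, 7, 35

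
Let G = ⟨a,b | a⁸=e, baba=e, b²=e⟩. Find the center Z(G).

An element z ∈ Z(G) iff z commutes with every generator.
For example a⁴ is central: (a⁴)·a = a⁵ = a·(a⁴); (a⁴)·b = a⁴b = b·(a⁴).
Whereas a ∉ Z(G) since a·b = ab ≠ a⁷b = b·a.
Checking each of the 16 elements this way gives Z(G) = {e, a⁴}, of order 2.

Answer: {e, a⁴}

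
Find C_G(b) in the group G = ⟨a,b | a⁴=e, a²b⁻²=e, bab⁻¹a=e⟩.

⟨b⟩ ⊆ C_G(b) since powers of b commute with b; so |C_G(b)| ≥ |⟨b⟩| = 4.
By orbit–stabilizer, |C_G(b)| = |G| / |conj. class of b| = 8 / 2 = 4.
The 4 elements commuting with b are {e, a², b, b⁻¹}.

Answer: {e, a², b, b⁻¹}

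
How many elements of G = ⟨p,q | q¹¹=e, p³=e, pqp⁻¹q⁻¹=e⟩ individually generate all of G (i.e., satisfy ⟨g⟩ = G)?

G is cyclic of order 33. An element generates G iff its order is 33, and a cyclic group of order 33 has exactly φ(33) = 20 such elements.

Answer: 20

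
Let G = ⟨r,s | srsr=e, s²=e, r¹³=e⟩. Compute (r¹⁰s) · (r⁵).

Compute (r¹⁰s) · (r⁵) by multiplying left to right and reducing via the relations at each step:
  (r¹⁰s) · r⁵ = r⁵s

Answer: r⁵s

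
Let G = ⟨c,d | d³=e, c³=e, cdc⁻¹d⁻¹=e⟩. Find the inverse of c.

The order of c is 3 (smallest k with cᵏ = e), so c⁻¹ = c² = c².
Check: c · (c²) → c · c² = e, giving e as required.

Answer: c²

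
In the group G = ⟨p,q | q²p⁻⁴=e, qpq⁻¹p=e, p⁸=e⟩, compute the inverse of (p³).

The order of (p³) is 8 (smallest k with (p³)ᵏ = e), so (p³)⁻¹ = (p³)⁷ = p⁵.
Check: (p³) · (p⁵) → (p³) · p⁵ = e, giving e as required.

Answer: p⁵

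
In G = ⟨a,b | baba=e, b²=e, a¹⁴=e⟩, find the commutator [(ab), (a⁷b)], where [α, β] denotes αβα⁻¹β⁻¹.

[(ab), (a⁷b)] = (ab)·(a⁷b)·(ab)⁻¹·(a⁷b)⁻¹.
  (ab) · (a⁷b) = a⁸
  (a⁸) · (ab) = a⁹b
  (a⁹b) · (a⁷b) = a²

Answer: a²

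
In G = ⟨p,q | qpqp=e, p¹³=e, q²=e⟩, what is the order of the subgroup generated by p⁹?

|⟨p⁹⟩| equals the order of p⁹. Compute successive powers until reaching e:
  (p⁹)¹ = p⁹, (p⁹)² = p⁵, (p⁹)³ = p, (p⁹)⁴ = p¹⁰, (p⁹)⁵ = p⁶, (p⁹)⁶ = p², (p⁹)⁷ = p¹¹, (p⁹)⁸ = p⁷, (p⁹)⁹ = p³, (p⁹)¹⁰ = p¹², (p⁹)¹¹ = p⁸, (p⁹)¹² = p⁴, (p⁹)¹³ = e.
The smallest positive k with (p⁹)ᵏ = e is 13, so |⟨p⁹⟩| = 13.

Answer: 13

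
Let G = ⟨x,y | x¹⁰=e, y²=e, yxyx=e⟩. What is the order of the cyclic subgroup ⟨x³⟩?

|⟨x³⟩| equals the order of x³. Compute successive powers until reaching e:
  (x³)¹ = x³, (x³)² = x⁶, (x³)³ = x⁹, (x³)⁴ = x², (x³)⁵ = x⁵, (x³)⁶ = x⁸, (x³)⁷ = x, (x³)⁸ = x⁴, (x³)⁹ = x⁷, (x³)¹⁰ = e.
The smallest positive k with (x³)ᵏ = e is 10, so |⟨x³⟩| = 10.

Answer: 10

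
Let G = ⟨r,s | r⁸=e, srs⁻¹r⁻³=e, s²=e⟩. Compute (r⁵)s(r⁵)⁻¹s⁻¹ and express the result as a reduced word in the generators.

[(r⁵), s] = (r⁵)·s·(r⁵)⁻¹·s⁻¹.
  (r⁵) · s = r⁵s
  (r⁵s) · (r³) = r⁶s
  (r⁶s) · s = r⁶

Answer: r⁶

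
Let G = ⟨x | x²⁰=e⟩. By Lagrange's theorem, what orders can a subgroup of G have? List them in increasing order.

|G| = 20 = 2² · 5. By Lagrange's theorem the order of any subgroup divides 20; the divisors of 20 are 1, 2, 4, 5, 10, 20.

Answer: 1, 2, 4, 5, 10, 20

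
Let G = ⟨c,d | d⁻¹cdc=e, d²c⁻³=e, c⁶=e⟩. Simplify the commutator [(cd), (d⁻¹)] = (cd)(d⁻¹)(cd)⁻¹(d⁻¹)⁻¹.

[(cd), (d⁻¹)] = (cd)·(d⁻¹)·(cd)⁻¹·(d⁻¹)⁻¹.
  (cd) · (d⁻¹) = c
  c · (cd⁻¹) = c²d⁻¹
  (c²d⁻¹) · d = c²

Answer: c²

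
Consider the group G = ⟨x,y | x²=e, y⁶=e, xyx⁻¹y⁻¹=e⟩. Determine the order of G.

Enumerate words in the generators, reducing via the relations: the distinct elements are
  {e, x, y, xy, y², y³, y⁴, y⁵, xy², xy³, xy⁴, xy⁵}.
No further products give new elements, so |G| = 12.

Answer: 12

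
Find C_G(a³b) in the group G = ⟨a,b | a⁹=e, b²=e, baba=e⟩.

⟨a³b⟩ ⊆ C_G(a³b) since powers of a³b commute with a³b; so |C_G(a³b)| ≥ |⟨a³b⟩| = 2.
By orbit–stabilizer, |C_G(a³b)| = |G| / |conj. class of a³b| = 18 / 9 = 2.
The 2 elements commuting with a³b are {e, a³b}.

Answer: {e, a³b}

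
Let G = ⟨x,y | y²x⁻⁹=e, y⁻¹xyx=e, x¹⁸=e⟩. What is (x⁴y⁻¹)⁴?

Compute successive powers of (x⁴y⁻¹), reducing at each step:
  (x⁴y⁻¹)²: (x⁴y⁻¹) · x⁴ = y⁻¹;   (y⁻¹) · y⁻¹ = x⁹
  (x⁴y⁻¹)³: (x⁹) · x⁴ = x¹³;   (x¹³) · y⁻¹ = x⁴y
  (x⁴y⁻¹)⁴: (x⁴y) · x⁴ = y;   y · y⁻¹ = e

Answer: e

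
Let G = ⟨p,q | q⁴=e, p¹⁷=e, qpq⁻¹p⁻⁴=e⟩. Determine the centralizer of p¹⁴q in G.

⟨p¹⁴q⟩ ⊆ C_G(p¹⁴q) since powers of p¹⁴q commute with p¹⁴q; so |C_G(p¹⁴q)| ≥ |⟨p¹⁴q⟩| = 4.
By orbit–stabilizer, |C_G(p¹⁴q)| = |G| / |conj. class of p¹⁴q| = 68 / 17 = 4.
The 4 elements commuting with p¹⁴q are {e, p²q², p⁵q³, p¹⁴q}.

Answer: {e, p²q², p⁵q³, p¹⁴q}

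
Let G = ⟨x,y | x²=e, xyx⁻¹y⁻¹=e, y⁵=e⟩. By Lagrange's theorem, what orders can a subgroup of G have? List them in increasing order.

|G| = 10 = 2 · 5. By Lagrange's theorem the order of any subgroup divides 10; the divisors of 10 are 1, 2, 5, 10.

Answer: 1, 2, 5, 10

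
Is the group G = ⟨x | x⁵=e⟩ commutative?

G has a single generator, so G is cyclic and hence abelian.

Answer: Yes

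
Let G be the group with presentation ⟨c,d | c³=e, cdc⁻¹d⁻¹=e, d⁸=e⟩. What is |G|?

Enumerate words in the generators, reducing via the relations: the distinct elements are
  {c, d, e, cd, c², d², d³, d⁴, d⁵, d⁶, d⁷, cd², cd³, cd⁴, cd⁵, cd⁶, cd⁷, c²d, c²d², c²d³, c²d⁴, c²d⁵, c²d⁶, c²d⁷}.
No further products give new elements, so |G| = 24.

Answer: 24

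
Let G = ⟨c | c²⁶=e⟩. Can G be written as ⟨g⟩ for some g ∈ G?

|G| = 26. The element c has order 26 (its powers give 26 distinct elements), so ⟨c⟩ = G and G is cyclic.

Answer: Yes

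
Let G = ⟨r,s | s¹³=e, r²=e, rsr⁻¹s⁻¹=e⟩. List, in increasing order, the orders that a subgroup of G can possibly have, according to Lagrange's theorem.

|G| = 26 = 2 · 13. By Lagrange's theorem the order of any subgroup divides 26; the divisors of 26 are 1, 2, 13, 26.

Answer: 1, 2, 13, 26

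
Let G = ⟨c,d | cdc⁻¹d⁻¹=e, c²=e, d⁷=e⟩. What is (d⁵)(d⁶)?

Compute (d⁵) · (d⁶) by multiplying left to right and reducing via the relations at each step:
  (d⁵) · d⁶ = d⁴

Answer: d⁴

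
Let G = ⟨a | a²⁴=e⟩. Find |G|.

G is generated by a single element, so G is cyclic. The relator gives a²⁴ = e and no smaller power is forced to be e, so the 24 powers {a, e, a², a³, a⁴, a⁵, a⁶, a⁷, a⁸, a⁹, a²², a²³, a²¹, a²⁰, a¹², a¹³, a¹¹, a¹⁰, a¹⁴, a¹⁵, a¹⁶, a¹⁷, a¹⁸, a¹⁹} are distinct. Hence |G| = 24.

Answer: 24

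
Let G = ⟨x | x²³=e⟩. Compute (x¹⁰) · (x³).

Compute (x¹⁰) · (x³) by multiplying left to right and reducing via the relations at each step:
  (x¹⁰) · x³ = x¹³

Answer: x¹³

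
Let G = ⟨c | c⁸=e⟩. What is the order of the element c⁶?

Compute successive powers until reaching e:
  (c⁶)¹ = c⁶, (c⁶)² = c⁴, (c⁶)³ = c², (c⁶)⁴ = e.
The smallest positive k with (c⁶)ᵏ = e is 4.

Answer: 4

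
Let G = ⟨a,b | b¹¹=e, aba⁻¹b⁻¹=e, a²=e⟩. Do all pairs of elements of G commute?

Each pair of generators commutes: a·b = ab = b·a. Since the generators pairwise commute, every element of G commutes with every other, so G is abelian.

Answer: Yes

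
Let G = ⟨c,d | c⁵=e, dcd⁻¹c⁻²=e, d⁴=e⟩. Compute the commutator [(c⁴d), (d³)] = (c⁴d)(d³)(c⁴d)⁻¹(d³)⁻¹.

[(c⁴d), (d³)] = (c⁴d)·(d³)·(c⁴d)⁻¹·(d³)⁻¹.
  (c⁴d) · (d³) = c⁴
  (c⁴) · (c³d³) = c²d³
  (c²d³) · d = c²

Answer: c²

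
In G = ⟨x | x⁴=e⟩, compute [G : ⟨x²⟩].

First find ord(x²) by computing successive powers:
  (x²)¹ = x², (x²)² = e.
So |⟨x²⟩| = ord(x²) = 2. With |G| = 4, by Lagrange [G : ⟨x²⟩] = 4/2 = 2.

Answer: 2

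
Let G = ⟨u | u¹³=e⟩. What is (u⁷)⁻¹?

The order of (u⁷) is 13 (smallest k with (u⁷)ᵏ = e), so (u⁷)⁻¹ = (u⁷)¹² = u⁶.
Check: (u⁷) · (u⁶) → (u⁷) · u⁶ = e, giving e as required.

Answer: u⁶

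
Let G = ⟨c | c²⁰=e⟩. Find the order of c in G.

Compute successive powers until reaching e:
  c¹ = c, c² = c², c³ = c³, c⁴ = c⁴, c⁵ = c⁵, c⁶ = c⁶, c⁷ = c⁷, c⁸ = c⁸, c⁹ = c⁹, c¹⁰ = c¹⁰, c¹¹ = c¹¹, c¹² = c¹², c¹³ = c¹³, c¹⁴ = c¹⁴, c¹⁵ = c¹⁵, c¹⁶ = c¹⁶, c¹⁷ = c¹⁷, c¹⁸ = c¹⁸, c¹⁹ = c¹⁹, c²⁰ = e.
The smallest positive k with cᵏ = e is 20.

Answer: 20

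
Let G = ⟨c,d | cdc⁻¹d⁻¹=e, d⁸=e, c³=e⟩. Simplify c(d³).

Compute c · (d³) by multiplying left to right and reducing via the relations at each step:
  c · d³ = cd³

Answer: cd³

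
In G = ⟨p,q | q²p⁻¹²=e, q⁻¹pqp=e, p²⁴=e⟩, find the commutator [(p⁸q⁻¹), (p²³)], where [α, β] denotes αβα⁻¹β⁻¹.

[(p⁸q⁻¹), (p²³)] = (p⁸q⁻¹)·(p²³)·(p⁸q⁻¹)⁻¹·(p²³)⁻¹.
  (p⁸q⁻¹) · (p²³) = p⁹q⁻¹
  (p⁹q⁻¹) · (p⁸q) = p
  p · p = p²

Answer: p²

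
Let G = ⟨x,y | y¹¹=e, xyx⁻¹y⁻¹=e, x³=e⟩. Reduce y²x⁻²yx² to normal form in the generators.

Multiply left to right, reducing at each step:
  (y²) · x⁻² = xy²
  (xy²) · y = xy³
  (xy³) · x² = y³

Answer: y³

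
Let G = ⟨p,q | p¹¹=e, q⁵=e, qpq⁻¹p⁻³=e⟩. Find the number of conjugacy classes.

The conjugacy classes (representative and size) are:
  [e] (size 1), [p³] (size 5), [p⁶] (size 5), [p⁷q] (size 11), [p⁹q²] (size 11), [p⁷q³] (size 11), [p⁷q⁴] (size 11).
Class equation: 1 + 5 + 5 + 11 + 11 + 11 + 11 = 55 = |G|. So G has 7 conjugacy classes.

Answer: 7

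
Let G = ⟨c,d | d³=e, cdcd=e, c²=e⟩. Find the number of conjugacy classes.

The conjugacy classes (representative and size) are:
  [e] (size 1), [cd²] (size 3), [d²] (size 2).
Class equation: 1 + 3 + 2 = 6 = |G|. So G has 3 conjugacy classes.

Answer: 3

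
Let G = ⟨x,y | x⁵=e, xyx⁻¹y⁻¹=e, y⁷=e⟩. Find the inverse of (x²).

The order of (x²) is 5 (smallest k with (x²)ᵏ = e), so (x²)⁻¹ = (x²)⁴ = x³.
Check: (x²) · (x³) → (x²) · x³ = e, giving e as required.

Answer: x³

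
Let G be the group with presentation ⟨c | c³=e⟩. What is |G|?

G is generated by a single element, so G is cyclic. The relator gives c³ = e and no smaller power is forced to be e, so the 3 powers {c, e, c²} are distinct. Hence |G| = 3.

Answer: 3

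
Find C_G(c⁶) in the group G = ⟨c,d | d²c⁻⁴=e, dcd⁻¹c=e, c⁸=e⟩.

⟨c⁶⟩ ⊆ C_G(c⁶) since powers of c⁶ commute with c⁶; so |C_G(c⁶)| ≥ |⟨c⁶⟩| = 4.
By orbit–stabilizer, |C_G(c⁶)| = |G| / |conj. class of c⁶| = 16 / 2 = 8.
The 8 elements commuting with c⁶ are {e, c, c², c³, c⁴, c⁵, c⁶, c⁷}.

Answer: {e, c, c², c³, c⁴, c⁵, c⁶, c⁷}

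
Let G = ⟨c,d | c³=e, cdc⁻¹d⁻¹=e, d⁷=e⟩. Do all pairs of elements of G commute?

Each pair of generators commutes: c·d = cd = d·c. Since the generators pairwise commute, every element of G commutes with every other, so G is abelian.

Answer: Yes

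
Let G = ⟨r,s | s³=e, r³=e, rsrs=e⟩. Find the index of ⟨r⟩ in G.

First find ord(r) by computing successive powers:
  r¹ = r, r² = r², r³ = e.
So |⟨r⟩| = ord(r) = 3. With |G| = 12, by Lagrange [G : ⟨r⟩] = 12/3 = 4.

Answer: 4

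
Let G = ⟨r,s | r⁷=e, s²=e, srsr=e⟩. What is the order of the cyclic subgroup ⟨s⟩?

|⟨s⟩| equals the order of s. Compute successive powers until reaching e:
  s¹ = s, s² = e.
The smallest positive k with sᵏ = e is 2, so |⟨s⟩| = 2.

Answer: 2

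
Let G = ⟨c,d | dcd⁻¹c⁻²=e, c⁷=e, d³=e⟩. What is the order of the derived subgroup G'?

G' = [G, G] is generated by all commutators. The generator-pair commutators are: [c, d] = c⁶.
The subgroup they normally generate is {e, c, c², c³, c⁴, c⁵, c⁶}, of order 7.
Check: |G/G'| = 21/7 = 3 is the order of the abelianisation.

Answer: 7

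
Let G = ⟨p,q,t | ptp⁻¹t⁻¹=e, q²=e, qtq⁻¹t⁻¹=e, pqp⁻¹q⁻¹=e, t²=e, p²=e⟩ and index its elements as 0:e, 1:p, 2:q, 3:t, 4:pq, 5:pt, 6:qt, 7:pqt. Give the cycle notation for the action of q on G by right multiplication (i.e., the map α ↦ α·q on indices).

(0 2)(1 4)(3 6)(5 7)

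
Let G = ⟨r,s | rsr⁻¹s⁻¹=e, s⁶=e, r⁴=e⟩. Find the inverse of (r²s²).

The order of (r²s²) is 6 (smallest k with (r²s²)ᵏ = e), so (r²s²)⁻¹ = (r²s²)⁵ = r²s⁴.
Check: (r²s²) · (r²s⁴) → (r²s²) · r² = s²;   (s²) · s⁴ = e, giving e as required.

Answer: r²s⁴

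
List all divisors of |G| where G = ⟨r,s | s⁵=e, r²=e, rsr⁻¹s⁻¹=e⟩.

|G| = 10 = 2 · 5. By Lagrange's theorem the order of any subgroup divides 10; the divisors of 10 are 1, 2, 5, 10.

Answer: 1, 2, 5, 10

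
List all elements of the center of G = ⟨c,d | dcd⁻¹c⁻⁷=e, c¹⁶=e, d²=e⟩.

An element z ∈ Z(G) iff z commutes with every generator.
For example c⁸ is central: (c⁸)·c = c⁹ = c·(c⁸); (c⁸)·d = c⁸d = d·(c⁸).
Whereas c ∉ Z(G) since c·d = cd ≠ c⁷d = d·c.
Checking each of the 32 elements this way gives Z(G) = {e, c⁸}, of order 2.

Answer: {e, c⁸}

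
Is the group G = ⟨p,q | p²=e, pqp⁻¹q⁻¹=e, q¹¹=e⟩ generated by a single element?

|G| = 22. The element pq has order 22 (its powers give 22 distinct elements), so ⟨pq⟩ = G and G is cyclic.

Answer: Yes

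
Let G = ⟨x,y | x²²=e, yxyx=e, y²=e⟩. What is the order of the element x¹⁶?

Compute successive powers until reaching e:
  (x¹⁶)¹ = x¹⁶, (x¹⁶)² = x¹⁰, (x¹⁶)³ = x⁴, (x¹⁶)⁴ = x²⁰, (x¹⁶)⁵ = x¹⁴, (x¹⁶)⁶ = x⁸, (x¹⁶)⁷ = x², (x¹⁶)⁸ = x¹⁸, (x¹⁶)⁹ = x¹², (x¹⁶)¹⁰ = x⁶, (x¹⁶)¹¹ = e.
The smallest positive k with (x¹⁶)ᵏ = e is 11.

Answer: 11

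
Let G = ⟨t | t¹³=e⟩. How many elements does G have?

G is generated by a single element, so G is cyclic. The relator gives t¹³ = e and no smaller power is forced to be e, so the 13 powers {e, t, t², t³, t⁴, t⁵, t⁶, t⁷, t⁸, t⁹, t¹², t¹¹, t¹⁰} are distinct. Hence |G| = 13.

Answer: 13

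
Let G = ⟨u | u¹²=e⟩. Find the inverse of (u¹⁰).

The order of (u¹⁰) is 6 (smallest k with (u¹⁰)ᵏ = e), so (u¹⁰)⁻¹ = (u¹⁰)⁵ = u².
Check: (u¹⁰) · (u²) → (u¹⁰) · u² = e, giving e as required.

Answer: u²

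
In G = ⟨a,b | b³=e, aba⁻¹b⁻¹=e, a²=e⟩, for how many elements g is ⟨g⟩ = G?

G is cyclic of order 6. An element generates G iff its order is 6, and a cyclic group of order 6 has exactly φ(6) = 2 such elements.

Answer: 2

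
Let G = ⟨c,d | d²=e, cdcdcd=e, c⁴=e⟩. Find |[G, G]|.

G' = [G, G] is generated by all commutators. The generator-pair commutators are: [c, d] = c²dc.
The subgroup they normally generate is {e, c², cd, dc³, c²dc, c³d, c²dc³, dc, cdc², dc²d, c²dc²d, c³dc²}, of order 12.
Check: |G/G'| = 24/12 = 2 is the order of the abelianisation.

Answer: 12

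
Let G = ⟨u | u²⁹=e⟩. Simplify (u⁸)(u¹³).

Compute (u⁸) · (u¹³) by multiplying left to right and reducing via the relations at each step:
  (u⁸) · u¹³ = u²¹

Answer: u²¹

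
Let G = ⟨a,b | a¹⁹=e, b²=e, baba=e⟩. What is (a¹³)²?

Compute successive powers of (a¹³), reducing at each step:
  (a¹³)²: (a¹³) · a¹³ = a⁷

Answer: a⁷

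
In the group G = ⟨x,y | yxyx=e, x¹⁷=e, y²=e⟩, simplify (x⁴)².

Compute successive powers of (x⁴), reducing at each step:
  (x⁴)²: (x⁴) · x⁴ = x⁸

Answer: x⁸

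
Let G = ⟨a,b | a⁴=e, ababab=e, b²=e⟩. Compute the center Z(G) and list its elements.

An element z ∈ Z(G) iff z commutes with every generator.
For example e is central: e·a = a = a·e; e·b = b = b·e.
Whereas a ∉ Z(G) since a·b = ab ≠ ba = b·a.
Checking each of the 24 elements this way gives Z(G) = {e}, of order 1.

Answer: {e}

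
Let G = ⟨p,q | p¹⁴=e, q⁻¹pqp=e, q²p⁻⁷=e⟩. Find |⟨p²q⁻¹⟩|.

|⟨p²q⁻¹⟩| equals the order of p²q⁻¹. Compute successive powers until reaching e:
  (p²q⁻¹)¹ = p²q⁻¹, (p²q⁻¹)² = p⁷, (p²q⁻¹)³ = p²q, (p²q⁻¹)⁴ = e.
The smallest positive k with (p²q⁻¹)ᵏ = e is 4, so |⟨p²q⁻¹⟩| = 4.

Answer: 4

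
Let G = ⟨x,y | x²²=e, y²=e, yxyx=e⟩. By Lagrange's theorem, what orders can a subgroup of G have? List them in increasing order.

|G| = 44 = 2² · 11. By Lagrange's theorem the order of any subgroup divides 44; the divisors of 44 are 1, 2, 4, 11, 22, 44.

Answer: 1, 2, 4, 11, 22, 44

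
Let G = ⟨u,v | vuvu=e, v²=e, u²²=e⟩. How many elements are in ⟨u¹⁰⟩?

|⟨u¹⁰⟩| equals the order of u¹⁰. Compute successive powers until reaching e:
  (u¹⁰)¹ = u¹⁰, (u¹⁰)² = u²⁰, (u¹⁰)³ = u⁸, (u¹⁰)⁴ = u¹⁸, (u¹⁰)⁵ = u⁶, (u¹⁰)⁶ = u¹⁶, (u¹⁰)⁷ = u⁴, (u¹⁰)⁸ = u¹⁴, (u¹⁰)⁹ = u², (u¹⁰)¹⁰ = u¹², (u¹⁰)¹¹ = e.
The smallest positive k with (u¹⁰)ᵏ = e is 11, so |⟨u¹⁰⟩| = 11.

Answer: 11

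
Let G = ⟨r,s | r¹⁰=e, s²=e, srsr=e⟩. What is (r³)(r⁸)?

Compute (r³) · (r⁸) by multiplying left to right and reducing via the relations at each step:
  (r³) · r⁸ = r

Answer: r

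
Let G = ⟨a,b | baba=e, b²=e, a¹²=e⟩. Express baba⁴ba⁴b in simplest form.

Multiply left to right, reducing at each step:
  b · a = a¹¹b
  (a¹¹b) · b = a¹¹
  (a¹¹) · a⁴ = a³
  (a³) · b = a³b
  (a³b) · a⁴ = a¹¹b
  (a¹¹b) · b = a¹¹

Answer: a¹¹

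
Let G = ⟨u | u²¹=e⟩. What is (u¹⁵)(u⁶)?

Compute (u¹⁵) · (u⁶) by multiplying left to right and reducing via the relations at each step:
  (u¹⁵) · u⁶ = e

Answer: e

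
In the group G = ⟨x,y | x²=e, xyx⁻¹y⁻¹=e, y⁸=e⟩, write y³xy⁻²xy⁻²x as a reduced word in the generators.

Multiply left to right, reducing at each step:
  (y³) · x = xy³
  (xy³) · y⁻² = xy
  (xy) · x = y
  y · y⁻² = y⁷
  (y⁷) · x = xy⁷

Answer: xy⁷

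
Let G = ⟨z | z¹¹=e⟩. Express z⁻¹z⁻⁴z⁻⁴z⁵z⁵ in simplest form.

Multiply left to right, reducing at each step:
  (z¹⁰) · z⁻⁴ = z⁶
  (z⁶) · z⁻⁴ = z²
  (z²) · z⁵ = z⁷
  (z⁷) · z⁵ = z

Answer: z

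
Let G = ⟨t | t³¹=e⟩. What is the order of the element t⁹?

Compute successive powers until reaching e:
  (t⁹)¹ = t⁹, (t⁹)² = t¹⁸, (t⁹)³ = t²⁷, (t⁹)⁴ = t⁵, (t⁹)⁵ = t¹⁴, (t⁹)⁶ = t²³, (t⁹)⁷ = t, (t⁹)⁸ = t¹⁰, (t⁹)⁹ = t¹⁹, (t⁹)¹⁰ = t²⁸, (t⁹)¹¹ = t⁶, (t⁹)¹² = t¹⁵, (t⁹)¹³ = t²⁴, (t⁹)¹⁴ = t², (t⁹)¹⁵ = t¹¹, (t⁹)¹⁶ = t²⁰, (t⁹)¹⁷ = t²⁹, (t⁹)¹⁸ = t⁷, (t⁹)¹⁹ = t¹⁶, (t⁹)²⁰ = t²⁵, (t⁹)²¹ = t³, (t⁹)²² = t¹², (t⁹)²³ = t²¹, (t⁹)²⁴ = t³⁰, (t⁹)²⁵ = t⁸, (t⁹)²⁶ = t¹⁷, (t⁹)²⁷ = t²⁶, (t⁹)²⁸ = t⁴, (t⁹)²⁹ = t¹³, (t⁹)³⁰ = t²², (t⁹)³¹ = e.
The smallest positive k with (t⁹)ᵏ = e is 31.

Answer: 31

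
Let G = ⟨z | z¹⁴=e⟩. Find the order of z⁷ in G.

Compute successive powers until reaching e:
  (z⁷)¹ = z⁷, (z⁷)² = e.
The smallest positive k with (z⁷)ᵏ = e is 2.

Answer: 2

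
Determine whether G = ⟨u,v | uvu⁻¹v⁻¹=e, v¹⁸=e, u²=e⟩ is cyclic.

|G| = 36, but the maximum element order in G is 18 < 36. No single element generates all of G, so G is not cyclic.

Answer: No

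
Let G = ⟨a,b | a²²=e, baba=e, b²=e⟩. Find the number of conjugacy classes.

The conjugacy classes (representative and size) are:
  [e] (size 1), [a] (size 2), [a²] (size 2), [a¹⁹] (size 2), [a⁴] (size 2), [a⁵] (size 2), [a⁶] (size 2), [a⁷] (size 2), [a⁸] (size 2), [a¹³] (size 2), [a¹⁰] (size 2), [a¹¹] (size 1), [a⁶b] (size 11), [ab] (size 11).
Class equation: 1 + 2 + 2 + 2 + 2 + 2 + 2 + 2 + 2 + 2 + 2 + 1 + 11 + 11 = 44 = |G|. So G has 14 conjugacy classes.

Answer: 14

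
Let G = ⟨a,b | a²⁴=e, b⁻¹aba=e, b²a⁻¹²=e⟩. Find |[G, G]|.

G' = [G, G] is generated by all commutators. The generator-pair commutators are: [a, b] = a².
The subgroup they normally generate is {e, a², a⁴, a⁶, a⁸, a¹⁰, a¹², a¹⁴, a¹⁶, a¹⁸, a²⁰, a²²}, of order 12.
Check: |G/G'| = 48/12 = 4 is the order of the abelianisation.

Answer: 12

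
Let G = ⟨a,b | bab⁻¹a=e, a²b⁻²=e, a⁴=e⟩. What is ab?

Compute a · b by multiplying left to right and reducing via the relations at each step:
  a · b = ab

Answer: ab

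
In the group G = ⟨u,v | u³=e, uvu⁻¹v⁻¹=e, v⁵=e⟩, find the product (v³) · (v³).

Compute (v³) · (v³) by multiplying left to right and reducing via the relations at each step:
  (v³) · v³ = v

Answer: v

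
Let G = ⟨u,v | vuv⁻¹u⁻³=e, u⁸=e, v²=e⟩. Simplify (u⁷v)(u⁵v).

Compute (u⁷v) · (u⁵v) by multiplying left to right and reducing via the relations at each step:
  (u⁷v) · u⁵ = u⁶v
  (u⁶v) · v = u⁶

Answer: u⁶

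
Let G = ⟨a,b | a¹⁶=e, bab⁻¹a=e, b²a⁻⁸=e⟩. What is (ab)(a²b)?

Compute (ab) · (a²b) by multiplying left to right and reducing via the relations at each step:
  (ab) · a² = a⁷b⁻¹
  (a⁷b⁻¹) · b = a⁷

Answer: a⁷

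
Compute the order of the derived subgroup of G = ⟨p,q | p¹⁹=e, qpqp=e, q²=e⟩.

G' = [G, G] is generated by all commutators. The generator-pair commutators are: [p, q] = p².
The subgroup they normally generate is {e, p, p², p³, p⁴, p⁵, p⁶, p⁷, p⁸, p⁹, p¹⁰, p¹¹, p¹², p¹³, p¹⁴, p¹⁵, p¹⁶, p¹⁷, p¹⁸}, of order 19.
Check: |G/G'| = 38/19 = 2 is the order of the abelianisation.

Answer: 19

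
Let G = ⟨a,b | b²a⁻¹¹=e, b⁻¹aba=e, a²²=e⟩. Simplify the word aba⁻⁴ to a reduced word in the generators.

Multiply left to right, reducing at each step:
  a · b = ab
  (ab) · a⁻⁴ = a⁵b

Answer: a⁵b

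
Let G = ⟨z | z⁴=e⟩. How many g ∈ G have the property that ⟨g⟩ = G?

G is cyclic of order 4. An element generates G iff its order is 4, and a cyclic group of order 4 has exactly φ(4) = 2 such elements.

Answer: 2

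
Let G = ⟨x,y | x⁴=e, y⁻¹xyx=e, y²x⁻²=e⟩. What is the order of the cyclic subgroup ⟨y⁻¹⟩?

|⟨y⁻¹⟩| equals the order of y⁻¹. Compute successive powers until reaching e:
  (y⁻¹)¹ = y⁻¹, (y⁻¹)² = x², (y⁻¹)³ = y, (y⁻¹)⁴ = e.
The smallest positive k with (y⁻¹)ᵏ = e is 4, so |⟨y⁻¹⟩| = 4.

Answer: 4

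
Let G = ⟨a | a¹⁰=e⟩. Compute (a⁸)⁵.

Compute successive powers of (a⁸), reducing at each step:
  (a⁸)²: (a⁸) · a⁸ = a⁶
  (a⁸)³: (a⁶) · a⁸ = a⁴
  (a⁸)⁴: (a⁴) · a⁸ = a²
  (a⁸)⁵: (a²) · a⁸ = e

Answer: e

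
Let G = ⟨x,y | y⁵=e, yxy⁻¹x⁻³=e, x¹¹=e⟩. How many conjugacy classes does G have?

The conjugacy classes (representative and size) are:
  [e] (size 1), [x³] (size 5), [x⁶] (size 5), [x⁷y] (size 11), [x⁹y²] (size 11), [x⁷y³] (size 11), [x⁷y⁴] (size 11).
Class equation: 1 + 5 + 5 + 11 + 11 + 11 + 11 = 55 = |G|. So G has 7 conjugacy classes.

Answer: 7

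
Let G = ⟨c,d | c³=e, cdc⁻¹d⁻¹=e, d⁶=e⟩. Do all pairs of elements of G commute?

Each pair of generators commutes: c·d = cd = d·c. Since the generators pairwise commute, every element of G commutes with every other, so G is abelian.

Answer: Yes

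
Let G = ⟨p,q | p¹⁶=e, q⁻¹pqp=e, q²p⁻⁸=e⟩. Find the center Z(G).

An element z ∈ Z(G) iff z commutes with every generator.
For example p⁸ is central: (p⁸)·p = p⁹ = p·(p⁸); (p⁸)·q = q⁻¹ = q·(p⁸).
Whereas p ∉ Z(G) since p·q = pq ≠ p⁷q⁻¹ = q·p.
Checking each of the 32 elements this way gives Z(G) = {e, p⁸}, of order 2.

Answer: {e, p⁸}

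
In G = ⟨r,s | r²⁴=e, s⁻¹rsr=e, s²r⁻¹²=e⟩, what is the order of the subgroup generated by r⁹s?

|⟨r⁹s⟩| equals the order of r⁹s. Compute successive powers until reaching e:
  (r⁹s)¹ = r⁹s, (r⁹s)² = r¹², (r⁹s)³ = r⁹s⁻¹, (r⁹s)⁴ = e.
The smallest positive k with (r⁹s)ᵏ = e is 4, so |⟨r⁹s⟩| = 4.

Answer: 4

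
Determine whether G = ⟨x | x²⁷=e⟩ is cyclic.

|G| = 27. The element x has order 27 (its powers give 27 distinct elements), so ⟨x⟩ = G and G is cyclic.

Answer: Yes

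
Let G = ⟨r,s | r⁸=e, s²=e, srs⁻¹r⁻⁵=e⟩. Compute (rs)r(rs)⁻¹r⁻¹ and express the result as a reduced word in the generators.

[(rs), r] = (rs)·r·(rs)⁻¹·r⁻¹.
  (rs) · r = r⁶s
  (r⁶s) · (r³s) = r⁵
  (r⁵) · (r⁷) = r⁴

Answer: r⁴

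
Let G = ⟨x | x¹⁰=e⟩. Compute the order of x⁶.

Compute successive powers until reaching e:
  (x⁶)¹ = x⁶, (x⁶)² = x², (x⁶)³ = x⁸, (x⁶)⁴ = x⁴, (x⁶)⁵ = e.
The smallest positive k with (x⁶)ᵏ = e is 5.

Answer: 5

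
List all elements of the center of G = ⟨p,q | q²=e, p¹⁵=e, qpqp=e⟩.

An element z ∈ Z(G) iff z commutes with every generator.
For example e is central: e·p = p = p·e; e·q = q = q·e.
Whereas p ∉ Z(G) since p·q = pq ≠ p¹⁴q = q·p.
Checking each of the 30 elements this way gives Z(G) = {e}, of order 1.

Answer: {e}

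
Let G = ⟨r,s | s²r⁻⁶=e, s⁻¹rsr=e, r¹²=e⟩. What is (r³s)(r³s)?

Compute (r³s) · (r³s) by multiplying left to right and reducing via the relations at each step:
  (r³s) · r³ = s
  s · s = r⁶

Answer: r⁶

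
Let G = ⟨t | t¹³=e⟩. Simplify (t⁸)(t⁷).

Compute (t⁸) · (t⁷) by multiplying left to right and reducing via the relations at each step:
  (t⁸) · t⁷ = t²

Answer: t²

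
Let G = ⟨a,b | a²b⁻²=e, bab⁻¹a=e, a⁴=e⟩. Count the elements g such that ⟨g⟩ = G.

⟨g⟩ = G would require ord(g) = |G| = 8, but the maximum element order in G is 4 < 8. So G is not cyclic and no single element generates it: the count is 0.

Answer: 0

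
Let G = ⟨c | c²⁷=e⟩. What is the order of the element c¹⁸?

Compute successive powers until reaching e:
  (c¹⁸)¹ = c¹⁸, (c¹⁸)² = c⁹, (c¹⁸)³ = e.
The smallest positive k with (c¹⁸)ᵏ = e is 3.

Answer: 3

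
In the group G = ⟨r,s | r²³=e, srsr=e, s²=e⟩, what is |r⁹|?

Compute successive powers until reaching e:
  (r⁹)¹ = r⁹, (r⁹)² = r¹⁸, (r⁹)³ = r⁴, (r⁹)⁴ = r¹³, (r⁹)⁵ = r²², (r⁹)⁶ = r⁸, (r⁹)⁷ = r¹⁷, (r⁹)⁸ = r³, (r⁹)⁹ = r¹², (r⁹)¹⁰ = r²¹, (r⁹)¹¹ = r⁷, (r⁹)¹² = r¹⁶, (r⁹)¹³ = r², (r⁹)¹⁴ = r¹¹, (r⁹)¹⁵ = r²⁰, (r⁹)¹⁶ = r⁶, (r⁹)¹⁷ = r¹⁵, (r⁹)¹⁸ = r, (r⁹)¹⁹ = r¹⁰, (r⁹)²⁰ = r¹⁹, (r⁹)²¹ = r⁵, (r⁹)²² = r¹⁴, (r⁹)²³ = e.
The smallest positive k with (r⁹)ᵏ = e is 23.

Answer: 23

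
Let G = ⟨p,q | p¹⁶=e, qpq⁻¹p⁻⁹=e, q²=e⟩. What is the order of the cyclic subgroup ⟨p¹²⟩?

|⟨p¹²⟩| equals the order of p¹². Compute successive powers until reaching e:
  (p¹²)¹ = p¹², (p¹²)² = p⁸, (p¹²)³ = p⁴, (p¹²)⁴ = e.
The smallest positive k with (p¹²)ᵏ = e is 4, so |⟨p¹²⟩| = 4.

Answer: 4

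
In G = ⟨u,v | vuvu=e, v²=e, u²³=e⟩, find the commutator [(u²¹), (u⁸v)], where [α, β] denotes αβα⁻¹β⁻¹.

[(u²¹), (u⁸v)] = (u²¹)·(u⁸v)·(u²¹)⁻¹·(u⁸v)⁻¹.
  (u²¹) · (u⁸v) = u⁶v
  (u⁶v) · (u²) = u⁴v
  (u⁴v) · (u⁸v) = u¹⁹

Answer: u¹⁹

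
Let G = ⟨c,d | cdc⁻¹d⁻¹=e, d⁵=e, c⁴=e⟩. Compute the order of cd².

Compute successive powers until reaching e:
  (cd²)¹ = cd², (cd²)² = c²d⁴, (cd²)³ = c³d, (cd²)⁴ = d³, (cd²)⁵ = c, (cd²)⁶ = c²d², (cd²)⁷ = c³d⁴, (cd²)⁸ = d, (cd²)⁹ = cd³, (cd²)¹⁰ = c², (cd²)¹¹ = c³d², (cd²)¹² = d⁴, (cd²)¹³ = cd, (cd²)¹⁴ = c²d³, (cd²)¹⁵ = c³, (cd²)¹⁶ = d², (cd²)¹⁷ = cd⁴, (cd²)¹⁸ = c²d, (cd²)¹⁹ = c³d³, (cd²)²⁰ = e.
The smallest positive k with (cd²)ᵏ = e is 20.

Answer: 20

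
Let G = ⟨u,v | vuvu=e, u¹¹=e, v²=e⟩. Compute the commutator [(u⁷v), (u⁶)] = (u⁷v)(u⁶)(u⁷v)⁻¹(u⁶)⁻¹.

[(u⁷v), (u⁶)] = (u⁷v)·(u⁶)·(u⁷v)⁻¹·(u⁶)⁻¹.
  (u⁷v) · (u⁶) = uv
  (uv) · (u⁷v) = u⁵
  (u⁵) · (u⁵) = u¹⁰

Answer: u¹⁰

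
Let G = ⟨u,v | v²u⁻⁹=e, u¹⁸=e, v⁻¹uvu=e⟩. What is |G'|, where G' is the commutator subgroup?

G' = [G, G] is generated by all commutators. The generator-pair commutators are: [u, v] = u².
The subgroup they normally generate is {e, u², u⁴, u⁶, u⁸, u¹⁰, u¹², u¹⁴, u¹⁶}, of order 9.
Check: |G/G'| = 36/9 = 4 is the order of the abelianisation.

Answer: 9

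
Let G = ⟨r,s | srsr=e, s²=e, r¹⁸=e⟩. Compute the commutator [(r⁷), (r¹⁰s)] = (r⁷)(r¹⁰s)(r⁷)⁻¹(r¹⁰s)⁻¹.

[(r⁷), (r¹⁰s)] = (r⁷)·(r¹⁰s)·(r⁷)⁻¹·(r¹⁰s)⁻¹.
  (r⁷) · (r¹⁰s) = r¹⁷s
  (r¹⁷s) · (r¹¹) = r⁶s
  (r⁶s) · (r¹⁰s) = r¹⁴

Answer: r¹⁴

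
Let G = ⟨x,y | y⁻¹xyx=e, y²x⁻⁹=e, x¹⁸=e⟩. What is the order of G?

Enumerate words in the generators, reducing via the relations: the distinct elements are
  {e, x, y, xy, x², x³, x⁴, x⁵, x⁶, x⁷, x⁸, x⁹, x²y, x³y, x¹², x¹³, x¹¹, x¹⁰, x¹⁴, x¹⁵, x¹⁶, x¹⁷, x⁴y, x⁵y, x⁶y, x⁷y, x⁸y, y⁻¹, xy⁻¹, x²y⁻¹, x³y⁻¹, x⁴y⁻¹, x⁵y⁻¹, x⁶y⁻¹, x⁷y⁻¹, x⁸y⁻¹}.
No further products give new elements, so |G| = 36.

Answer: 36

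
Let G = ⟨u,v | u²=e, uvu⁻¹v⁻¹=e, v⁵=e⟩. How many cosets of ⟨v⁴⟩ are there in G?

First find ord(v⁴) by computing successive powers:
  (v⁴)¹ = v⁴, (v⁴)² = v³, (v⁴)³ = v², (v⁴)⁴ = v, (v⁴)⁵ = e.
So |⟨v⁴⟩| = ord(v⁴) = 5. With |G| = 10, by Lagrange [G : ⟨v⁴⟩] = 10/5 = 2.

Answer: 2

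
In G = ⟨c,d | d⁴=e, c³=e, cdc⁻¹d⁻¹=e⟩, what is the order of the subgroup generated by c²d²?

|⟨c²d²⟩| equals the order of c²d². Compute successive powers until reaching e:
  (c²d²)¹ = c²d², (c²d²)² = c, (c²d²)³ = d², (c²d²)⁴ = c², (c²d²)⁵ = cd², (c²d²)⁶ = e.
The smallest positive k with (c²d²)ᵏ = e is 6, so |⟨c²d²⟩| = 6.

Answer: 6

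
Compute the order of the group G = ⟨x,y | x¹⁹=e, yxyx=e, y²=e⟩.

Enumerate words in the generators, reducing via the relations: the distinct elements are
  {e, x, y, xy, x², x³, x⁴, x⁵, x⁶, x⁷, x⁸, x⁹, x²y, x³y, x¹², x¹³, x¹¹, x¹⁰, x¹⁴, x¹⁵, x¹⁶, x¹⁷, x¹⁸, x⁴y, x⁵y, x⁶y, x⁷y, x⁸y, x⁹y, x¹²y, x¹³y, x¹¹y, x¹⁰y, x¹⁴y, x¹⁵y, x¹⁶y, x¹⁷y, x¹⁸y}.
No further products give new elements, so |G| = 38.

Answer: 38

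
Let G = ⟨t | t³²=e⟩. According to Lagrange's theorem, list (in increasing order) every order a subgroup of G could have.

|G| = 32 = 2⁵. By Lagrange's theorem the order of any subgroup divides 32; the divisors of 32 are 1, 2, 4, 8, 16, 32.

Answer: 1, 2, 4, 8, 16, 32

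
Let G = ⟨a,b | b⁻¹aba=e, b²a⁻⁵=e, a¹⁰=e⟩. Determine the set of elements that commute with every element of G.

An element z ∈ Z(G) iff z commutes with every generator.
For example a⁵ is central: (a⁵)·a = a⁶ = a·(a⁵); (a⁵)·b = b⁻¹ = b·(a⁵).
Whereas a ∉ Z(G) since a·b = ab ≠ a⁴b⁻¹ = b·a.
Checking each of the 20 elements this way gives Z(G) = {e, a⁵}, of order 2.

Answer: {e, a⁵}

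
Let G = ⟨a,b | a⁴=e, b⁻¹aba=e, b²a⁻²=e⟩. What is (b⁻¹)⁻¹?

The order of (b⁻¹) is 4 (smallest k with (b⁻¹)ᵏ = e), so (b⁻¹)⁻¹ = (b⁻¹)³ = b.
Check: (b⁻¹) · b → (b⁻¹) · b = e, giving e as required.

Answer: b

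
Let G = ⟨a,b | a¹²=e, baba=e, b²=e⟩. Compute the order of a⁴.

Compute successive powers until reaching e:
  (a⁴)¹ = a⁴, (a⁴)² = a⁸, (a⁴)³ = e.
The smallest positive k with (a⁴)ᵏ = e is 3.

Answer: 3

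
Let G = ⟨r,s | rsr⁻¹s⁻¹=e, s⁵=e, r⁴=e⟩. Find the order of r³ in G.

Compute successive powers until reaching e:
  (r³)¹ = r³, (r³)² = r², (r³)³ = r, (r³)⁴ = e.
The smallest positive k with (r³)ᵏ = e is 4.

Answer: 4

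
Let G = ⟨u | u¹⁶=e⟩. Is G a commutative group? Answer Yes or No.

G has a single generator, so G is cyclic and hence abelian.

Answer: Yes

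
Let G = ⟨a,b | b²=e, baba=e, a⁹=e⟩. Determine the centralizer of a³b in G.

⟨a³b⟩ ⊆ C_G(a³b) since powers of a³b commute with a³b; so |C_G(a³b)| ≥ |⟨a³b⟩| = 2.
By orbit–stabilizer, |C_G(a³b)| = |G| / |conj. class of a³b| = 18 / 9 = 2.
The 2 elements commuting with a³b are {e, a³b}.

Answer: {e, a³b}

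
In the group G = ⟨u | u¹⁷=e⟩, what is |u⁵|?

Compute successive powers until reaching e:
  (u⁵)¹ = u⁵, (u⁵)² = u¹⁰, (u⁵)³ = u¹⁵, (u⁵)⁴ = u³, (u⁵)⁵ = u⁸, (u⁵)⁶ = u¹³, (u⁵)⁷ = u, (u⁵)⁸ = u⁶, (u⁵)⁹ = u¹¹, (u⁵)¹⁰ = u¹⁶, (u⁵)¹¹ = u⁴, (u⁵)¹² = u⁹, (u⁵)¹³ = u¹⁴, (u⁵)¹⁴ = u², (u⁵)¹⁵ = u⁷, (u⁵)¹⁶ = u¹², (u⁵)¹⁷ = e.
The smallest positive k with (u⁵)ᵏ = e is 17.

Answer: 17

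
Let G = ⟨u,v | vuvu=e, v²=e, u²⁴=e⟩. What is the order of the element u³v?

Compute successive powers until reaching e:
  (u³v)¹ = u³v, (u³v)² = e.
The smallest positive k with (u³v)ᵏ = e is 2.

Answer: 2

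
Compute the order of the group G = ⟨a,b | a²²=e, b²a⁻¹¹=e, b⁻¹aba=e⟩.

Enumerate words in the generators, reducing via the relations: the distinct elements are
  {a, b, e, ab, a², a³, a⁴, a⁵, a⁶, a⁷, a⁸, a⁹, a²b, a²¹, a²⁰, a³b, a¹², a¹³, a¹¹, a¹⁰, a¹⁴, a¹⁵, a¹⁶, a¹⁷, a¹⁸, a¹⁹, a⁴b, a⁵b, a⁶b, a⁷b, a⁸b, a⁹b, b⁻¹, ab⁻¹, a¹⁰b, a²b⁻¹, a³b⁻¹, a⁴b⁻¹, a⁵b⁻¹, a⁶b⁻¹, a⁷b⁻¹, a⁸b⁻¹, a⁹b⁻¹, a¹⁰b⁻¹}.
No further products give new elements, so |G| = 44.

Answer: 44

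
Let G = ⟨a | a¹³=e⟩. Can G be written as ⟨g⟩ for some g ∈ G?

|G| = 13. The element a has order 13 (its powers give 13 distinct elements), so ⟨a⟩ = G and G is cyclic.

Answer: Yes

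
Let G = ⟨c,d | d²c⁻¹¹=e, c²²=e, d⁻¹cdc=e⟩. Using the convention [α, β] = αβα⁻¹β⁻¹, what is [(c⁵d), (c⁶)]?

[(c⁵d), (c⁶)] = (c⁵d)·(c⁶)·(c⁵d)⁻¹·(c⁶)⁻¹.
  (c⁵d) · (c⁶) = c¹⁰d⁻¹
  (c¹⁰d⁻¹) · (c⁵d⁻¹) = c¹⁶
  (c¹⁶) · (c¹⁶) = c¹⁰

Answer: c¹⁰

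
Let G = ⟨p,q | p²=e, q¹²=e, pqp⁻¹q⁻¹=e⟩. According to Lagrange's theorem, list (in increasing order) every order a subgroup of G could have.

|G| = 24 = 2³ · 3. By Lagrange's theorem the order of any subgroup divides 24; the divisors of 24 are 1, 2, 3, 4, 6, 8, 12, 24.

Answer: 1, 2, 3, 4, 6, 8, 12, 24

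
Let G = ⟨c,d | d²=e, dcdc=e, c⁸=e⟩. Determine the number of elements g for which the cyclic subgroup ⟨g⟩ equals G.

⟨g⟩ = G would require ord(g) = |G| = 16, but the maximum element order in G is 8 < 16. So G is not cyclic and no single element generates it: the count is 0.

Answer: 0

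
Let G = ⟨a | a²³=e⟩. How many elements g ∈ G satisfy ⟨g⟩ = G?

G is cyclic of order 23. An element generates G iff its order is 23, and a cyclic group of order 23 has exactly φ(23) = 22 such elements.

Answer: 22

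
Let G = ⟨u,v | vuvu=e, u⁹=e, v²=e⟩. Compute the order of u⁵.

Compute successive powers until reaching e:
  (u⁵)¹ = u⁵, (u⁵)² = u, (u⁵)³ = u⁶, (u⁵)⁴ = u², (u⁵)⁵ = u⁷, (u⁵)⁶ = u³, (u⁵)⁷ = u⁸, (u⁵)⁸ = u⁴, (u⁵)⁹ = e.
The smallest positive k with (u⁵)ᵏ = e is 9.

Answer: 9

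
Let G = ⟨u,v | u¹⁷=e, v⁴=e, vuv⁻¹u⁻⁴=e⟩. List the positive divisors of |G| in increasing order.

|G| = 68 = 2² · 17. By Lagrange's theorem the order of any subgroup divides 68; the divisors of 68 are 1, 2, 4, 17, 34, 68.

Answer: 1, 2, 4, 17, 34, 68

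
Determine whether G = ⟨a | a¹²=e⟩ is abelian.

G has a single generator, so G is cyclic and hence abelian.

Answer: Yes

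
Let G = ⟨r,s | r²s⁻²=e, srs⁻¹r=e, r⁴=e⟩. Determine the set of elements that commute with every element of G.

An element z ∈ Z(G) iff z commutes with every generator.
For example r² is central: (r²)·r = r³ = r·(r²); (r²)·s = s⁻¹ = s·(r²).
Whereas r ∉ Z(G) since r·s = rs ≠ rs⁻¹ = s·r.
Checking each of the 8 elements this way gives Z(G) = {e, r²}, of order 2.

Answer: {e, r²}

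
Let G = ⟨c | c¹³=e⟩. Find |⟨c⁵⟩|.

|⟨c⁵⟩| equals the order of c⁵. Compute successive powers until reaching e:
  (c⁵)¹ = c⁵, (c⁵)² = c¹⁰, (c⁵)³ = c², (c⁵)⁴ = c⁷, (c⁵)⁵ = c¹², (c⁵)⁶ = c⁴, (c⁵)⁷ = c⁹, (c⁵)⁸ = c, (c⁵)⁹ = c⁶, (c⁵)¹⁰ = c¹¹, (c⁵)¹¹ = c³, (c⁵)¹² = c⁸, (c⁵)¹³ = e.
The smallest positive k with (c⁵)ᵏ = e is 13, so |⟨c⁵⟩| = 13.

Answer: 13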